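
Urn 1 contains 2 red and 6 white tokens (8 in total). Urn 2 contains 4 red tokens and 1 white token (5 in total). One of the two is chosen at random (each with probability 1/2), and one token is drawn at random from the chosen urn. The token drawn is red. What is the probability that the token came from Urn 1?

P(red | Urn 1) = 1/4; P(red | Urn 2) = 4/5.
P(red) = 1/2·1/4 + 1/2·4/5 = 21/40.
By Bayes' rule, P(Urn 1 | red) = 1/8 / 21/40 = 5/21 ≈ 0.2381.

5/21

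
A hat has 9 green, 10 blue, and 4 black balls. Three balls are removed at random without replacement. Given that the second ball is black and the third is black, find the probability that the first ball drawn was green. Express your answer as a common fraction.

P(first=green and the second ball is black and the third is black) = (9/23)·(4/22)·(3/21) = 18/1771.
P(E) = Σ over first color = 18/1771 + 20/1771 + 4/1771 = 6/253.
By Bayes, P(first=green | E) = 18/1771 / 6/253 = 3/7 ≈ 0.4286.

3/7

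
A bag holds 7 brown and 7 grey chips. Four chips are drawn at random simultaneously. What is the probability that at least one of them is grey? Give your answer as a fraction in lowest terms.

138/143

Use the complement: P(at least one grey) = 1 − P(no grey).
P(none) = C(7,4)/C(14,4) = 35/1001.
So P = 1 − 35/1001 = 138/143 ≈ 0.9650.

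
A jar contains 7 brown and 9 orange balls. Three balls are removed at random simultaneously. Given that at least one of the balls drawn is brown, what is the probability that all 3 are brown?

5/68

P(all 3 brown) = C(7,3)/C(16,3) = 1/16; P(at least one brown) = 1 − C(9,3)/C(16,3) = 17/20.
Since 'all 3 brown' ⊆ 'at least one brown', P(all 3 | at least one) = 1/16 / 17/20 = 5/68 ≈ 0.0735.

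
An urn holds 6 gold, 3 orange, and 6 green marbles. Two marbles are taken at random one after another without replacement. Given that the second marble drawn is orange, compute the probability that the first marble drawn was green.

3/7

P(first=green and the second marble drawn is orange) = (6/15)·(3/14) = 3/35.
P(the second marble drawn is orange) = Σ over first color = 3/35 + 1/35 + 3/35 = 1/5.
By Bayes, P(first=green | the second marble drawn is orange) = 3/35 / 1/5 = 3/7 ≈ 0.4286.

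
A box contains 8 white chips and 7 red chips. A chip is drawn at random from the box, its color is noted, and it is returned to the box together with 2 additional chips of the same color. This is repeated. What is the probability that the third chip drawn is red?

7/15

Sum over the four possibilities for the first two draws (red/not-red each), tracking how the red count and total change by +2 per draw.
P(third is red) = 7/15 ≈ 0.4667. (In a Pólya urn every draw has the same marginal probability 7/15.)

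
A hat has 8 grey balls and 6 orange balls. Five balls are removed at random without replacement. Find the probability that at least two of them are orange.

Sum the hypergeometric tail for j = 2,…,5 orange balls.
Favorable = C(6,2)·C(8,3) + C(6,3)·C(8,2) + C(6,4)·C(8,1) + C(6,5)·C(8,0) = 1526; total = C(14,5) = 2002.
P = 1526/2002 = 109/143 ≈ 0.7622.

109/143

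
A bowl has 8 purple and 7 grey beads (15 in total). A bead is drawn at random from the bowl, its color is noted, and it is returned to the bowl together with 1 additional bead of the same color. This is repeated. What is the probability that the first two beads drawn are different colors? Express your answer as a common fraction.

7/15

Either grey then purple, or purple then grey; after the first draw the total is 16.
P = (7/15)·(8/16) + (8/15)·(7/16) = 7/15 ≈ 0.4667.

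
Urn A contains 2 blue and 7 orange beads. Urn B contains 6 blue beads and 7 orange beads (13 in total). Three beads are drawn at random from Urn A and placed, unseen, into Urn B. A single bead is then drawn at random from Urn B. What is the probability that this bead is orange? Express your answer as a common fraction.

Condition on how many of the transferred beads are orange (from Urn A: 7 orange of 9; then Urn B has 16 total).
  1 orange: C(7,1)C(2,2)/C(9,3) = 1/12; then P = 8/16
  2 orange: C(7,2)C(2,1)/C(9,3) = 1/2; then P = 9/16
  3 orange: C(7,3)C(2,0)/C(9,3) = 5/12; then P = 10/16
P(orange from Urn B) = 7/12 ≈ 0.5833.

7/12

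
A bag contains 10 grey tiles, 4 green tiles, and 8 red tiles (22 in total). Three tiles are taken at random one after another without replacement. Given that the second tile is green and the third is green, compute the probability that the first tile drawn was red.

2/5

P(first=red and the second tile is green and the third is green) = (8/22)·(4/21)·(3/20) = 4/385.
P(E) = Σ over first color = 1/77 + 1/385 + 4/385 = 2/77.
By Bayes, P(first=red | E) = 4/385 / 2/77 = 2/5 ≈ 0.4000.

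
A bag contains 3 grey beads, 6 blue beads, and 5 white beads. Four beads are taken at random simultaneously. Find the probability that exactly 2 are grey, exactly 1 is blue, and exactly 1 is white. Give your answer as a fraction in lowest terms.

90/1001

Unordered draws without replacement: count favorable combinations over C(14,4).
Favorable = C(3,2) · C(6,1) · C(5,1) = 90; total = C(14,4) = 1001.
P = 90/1001 = 90/1001 ≈ 0.0899.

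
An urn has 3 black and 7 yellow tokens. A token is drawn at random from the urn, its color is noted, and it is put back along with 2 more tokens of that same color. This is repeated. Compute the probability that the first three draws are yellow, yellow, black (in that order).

9/80

Track the composition after each reinforcement of +2.
P = (7/10) · (9/12) · (3/14) = 9/80 ≈ 0.1125.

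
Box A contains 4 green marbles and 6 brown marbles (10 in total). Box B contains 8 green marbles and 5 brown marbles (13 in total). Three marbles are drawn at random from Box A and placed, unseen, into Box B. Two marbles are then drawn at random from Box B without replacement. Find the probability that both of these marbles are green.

Condition on how many of the transferred marbles are green (from Box A: 4 green of 10; then Box B has 16 total).
  0 green: C(4,0)C(6,3)/C(10,3) = 1/6; then P = C(8,2)/C(16,2) = 7/30
  1 green: C(4,1)C(6,2)/C(10,3) = 1/2; then P = C(9,2)/C(16,2) = 3/10
  2 green: C(4,2)C(6,1)/C(10,3) = 3/10; then P = C(10,2)/C(16,2) = 3/8
  3 green: C(4,3)C(6,0)/C(10,3) = 1/30; then P = C(11,2)/C(16,2) = 11/24
P(both green) = 19/60 ≈ 0.3167.

19/60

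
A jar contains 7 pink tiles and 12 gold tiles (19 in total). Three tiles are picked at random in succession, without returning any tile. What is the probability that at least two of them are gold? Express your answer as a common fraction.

682/969

Sum the hypergeometric tail for j = 2,…,3 gold tiles.
Favorable = C(12,2)·C(7,1) + C(12,3)·C(7,0) = 682; total = C(19,3) = 969.
P = 682/969 = 682/969 ≈ 0.7038.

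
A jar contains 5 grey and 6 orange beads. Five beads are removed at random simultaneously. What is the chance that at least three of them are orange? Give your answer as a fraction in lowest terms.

281/462

Sum the hypergeometric tail for j = 3,…,5 orange beads.
Favorable = C(6,3)·C(5,2) + C(6,4)·C(5,1) + C(6,5)·C(5,0) = 281; total = C(11,5) = 462.
P = 281/462 = 281/462 ≈ 0.6082.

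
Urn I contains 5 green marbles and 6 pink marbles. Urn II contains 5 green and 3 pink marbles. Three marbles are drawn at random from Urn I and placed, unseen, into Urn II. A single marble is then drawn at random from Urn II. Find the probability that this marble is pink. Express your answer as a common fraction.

Condition on how many of the transferred marbles are pink (from Urn I: 6 pink of 11; then Urn II has 11 total).
  0 pink: C(6,0)C(5,3)/C(11,3) = 2/33; then P = 3/11
  1 pink: C(6,1)C(5,2)/C(11,3) = 4/11; then P = 4/11
  2 pink: C(6,2)C(5,1)/C(11,3) = 5/11; then P = 5/11
  3 pink: C(6,3)C(5,0)/C(11,3) = 4/33; then P = 6/11
P(pink from Urn II) = 51/121 ≈ 0.4215.

51/121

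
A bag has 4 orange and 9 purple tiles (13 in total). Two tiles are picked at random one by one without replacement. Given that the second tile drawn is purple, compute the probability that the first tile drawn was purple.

2/3

P(first=purple and the second tile drawn is purple) = (9/13)·(8/12) = 6/13.
P(the second tile drawn is purple) = Σ over first color = 3/13 + 6/13 = 9/13.
By Bayes, P(first=purple | the second tile drawn is purple) = 6/13 / 9/13 = 2/3 ≈ 0.6667.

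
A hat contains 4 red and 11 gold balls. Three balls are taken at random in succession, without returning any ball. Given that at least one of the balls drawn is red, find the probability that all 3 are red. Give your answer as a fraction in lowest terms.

2/145

P(all 3 red) = C(4,3)/C(15,3) = 4/455; P(at least one red) = 1 − C(11,3)/C(15,3) = 58/91.
Since 'all 3 red' ⊆ 'at least one red', P(all 3 | at least one) = 4/455 / 58/91 = 2/145 ≈ 0.0138.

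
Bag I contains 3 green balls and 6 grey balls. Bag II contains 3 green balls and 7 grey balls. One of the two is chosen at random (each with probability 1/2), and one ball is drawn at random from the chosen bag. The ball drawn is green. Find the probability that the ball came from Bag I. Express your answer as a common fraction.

10/19

P(green | Bag I) = 1/3; P(green | Bag II) = 3/10.
P(green) = 1/2·1/3 + 1/2·3/10 = 19/60.
By Bayes' rule, P(Bag I | green) = 1/6 / 19/60 = 10/19 ≈ 0.5263.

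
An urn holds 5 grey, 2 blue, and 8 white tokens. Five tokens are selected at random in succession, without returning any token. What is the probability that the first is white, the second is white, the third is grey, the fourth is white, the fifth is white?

10/429

Multiply the conditional probability of each draw in order, without replacement, so each draw removes one from its color and from the total.
P = (8/15) · (7/14) · (5/13) · (6/12) · (5/11) = 10/429 ≈ 0.0233.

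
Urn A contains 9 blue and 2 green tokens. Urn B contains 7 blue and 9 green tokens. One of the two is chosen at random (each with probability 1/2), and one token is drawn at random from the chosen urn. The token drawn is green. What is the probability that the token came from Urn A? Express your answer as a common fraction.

P(green | Urn A) = 2/11; P(green | Urn B) = 9/16.
P(green) = 1/2·2/11 + 1/2·9/16 = 131/352.
By Bayes' rule, P(Urn A | green) = 1/11 / 131/352 = 32/131 ≈ 0.2443.

32/131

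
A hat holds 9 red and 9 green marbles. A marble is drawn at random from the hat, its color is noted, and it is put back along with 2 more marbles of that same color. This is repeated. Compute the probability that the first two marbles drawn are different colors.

Either red then green, or green then red; after the first draw the total is 20.
P = (9/18)·(9/20) + (9/18)·(9/20) = 9/20 ≈ 0.4500.

9/20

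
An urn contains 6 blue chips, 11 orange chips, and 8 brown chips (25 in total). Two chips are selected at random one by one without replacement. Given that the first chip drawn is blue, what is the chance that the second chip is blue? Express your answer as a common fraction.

5/24

After removing 1 blue, the urn has 5 blue out of 24 remaining.
P(second is blue | given) = 5/24 ≈ 0.2083.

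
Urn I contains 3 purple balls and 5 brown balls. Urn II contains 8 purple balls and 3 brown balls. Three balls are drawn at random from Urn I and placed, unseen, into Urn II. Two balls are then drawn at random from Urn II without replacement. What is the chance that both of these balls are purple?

1045/2548

Condition on how many of the transferred balls are purple (from Urn I: 3 purple of 8; then Urn II has 14 total).
  0 purple: C(3,0)C(5,3)/C(8,3) = 5/28; then P = C(8,2)/C(14,2) = 4/13
  1 purple: C(3,1)C(5,2)/C(8,3) = 15/28; then P = C(9,2)/C(14,2) = 36/91
  2 purple: C(3,2)C(5,1)/C(8,3) = 15/56; then P = C(10,2)/C(14,2) = 45/91
  3 purple: C(3,3)C(5,0)/C(8,3) = 1/56; then P = C(11,2)/C(14,2) = 55/91
P(both purple) = 1045/2548 ≈ 0.4101.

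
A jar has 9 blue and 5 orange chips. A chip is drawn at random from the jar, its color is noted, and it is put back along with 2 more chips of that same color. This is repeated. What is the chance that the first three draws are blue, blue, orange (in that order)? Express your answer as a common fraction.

Track the composition after each reinforcement of +2.
P = (9/14) · (11/16) · (5/18) = 55/448 ≈ 0.1228.

55/448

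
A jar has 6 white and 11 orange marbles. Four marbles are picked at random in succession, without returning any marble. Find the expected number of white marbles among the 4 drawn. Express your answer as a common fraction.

24/17

By linearity of expectation, E[X] = Σ P(draw i is white); by symmetry each draw (even without replacement) has P(white) = 6/17.
E[X] = 4 · 6/17 = 24/17 ≈ 1.4118.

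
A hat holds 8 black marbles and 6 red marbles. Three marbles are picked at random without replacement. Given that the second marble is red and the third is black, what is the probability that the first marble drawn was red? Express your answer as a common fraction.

P(first=red and the second marble is red and the third is black) = (6/14)·(5/13)·(8/12) = 10/91.
P(E) = Σ over first color = 2/13 + 10/91 = 24/91.
By Bayes, P(first=red | E) = 10/91 / 24/91 = 5/12 ≈ 0.4167.

5/12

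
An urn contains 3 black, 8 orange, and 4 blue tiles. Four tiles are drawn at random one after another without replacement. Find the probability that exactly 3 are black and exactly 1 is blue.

Unordered draws without replacement: count favorable combinations over C(15,4).
Favorable = C(3,3) · C(8,0) · C(4,1) = 4; total = C(15,4) = 1365.
P = 4/1365 = 4/1365 ≈ 0.0029.

4/1365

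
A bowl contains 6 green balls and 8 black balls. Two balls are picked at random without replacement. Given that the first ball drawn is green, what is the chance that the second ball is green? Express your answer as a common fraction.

5/13

After removing 1 green, the bowl has 5 green out of 13 remaining.
P(second is green | given) = 5/13 ≈ 0.3846.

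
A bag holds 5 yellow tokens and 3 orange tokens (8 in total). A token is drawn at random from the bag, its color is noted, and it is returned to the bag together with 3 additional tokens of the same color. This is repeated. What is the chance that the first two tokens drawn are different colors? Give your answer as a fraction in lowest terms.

Either yellow then orange, or orange then yellow; after the first draw the total is 11.
P = (5/8)·(3/11) + (3/8)·(5/11) = 15/44 ≈ 0.3409.

15/44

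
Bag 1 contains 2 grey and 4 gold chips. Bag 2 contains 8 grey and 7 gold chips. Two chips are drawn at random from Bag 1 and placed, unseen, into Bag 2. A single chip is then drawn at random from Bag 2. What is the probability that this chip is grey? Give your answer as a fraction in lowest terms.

26/51

Condition on how many of the transferred chips are grey (from Bag 1: 2 grey of 6; then Bag 2 has 17 total).
  0 grey: C(2,0)C(4,2)/C(6,2) = 2/5; then P = 8/17
  1 grey: C(2,1)C(4,1)/C(6,2) = 8/15; then P = 9/17
  2 grey: C(2,2)C(4,0)/C(6,2) = 1/15; then P = 10/17
P(grey from Bag 2) = 26/51 ≈ 0.5098.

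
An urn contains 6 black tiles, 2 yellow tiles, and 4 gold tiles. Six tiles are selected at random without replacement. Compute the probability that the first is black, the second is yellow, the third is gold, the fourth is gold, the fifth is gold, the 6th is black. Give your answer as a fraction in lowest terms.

1/462

Multiply the conditional probability of each draw in order, without replacement, so each draw removes one from its color and from the total.
P = (6/12) · (2/11) · (4/10) · (3/9) · (2/8) · (5/7) = 1/462 ≈ 0.0022.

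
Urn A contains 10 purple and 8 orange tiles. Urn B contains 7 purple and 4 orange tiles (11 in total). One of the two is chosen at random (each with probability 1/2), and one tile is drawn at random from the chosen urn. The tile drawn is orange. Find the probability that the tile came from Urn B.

9/20

P(orange | Urn A) = 4/9; P(orange | Urn B) = 4/11.
P(orange) = 1/2·4/9 + 1/2·4/11 = 40/99.
By Bayes' rule, P(Urn B | orange) = 2/11 / 40/99 = 9/20 ≈ 0.4500.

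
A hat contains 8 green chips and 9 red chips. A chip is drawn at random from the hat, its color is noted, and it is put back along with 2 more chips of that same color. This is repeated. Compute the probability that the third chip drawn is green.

Sum over the four possibilities for the first two draws (green/not-green each), tracking how the green count and total change by +2 per draw.
P(third is green) = 8/17 ≈ 0.4706. (In a Pólya urn every draw has the same marginal probability 8/17.)

8/17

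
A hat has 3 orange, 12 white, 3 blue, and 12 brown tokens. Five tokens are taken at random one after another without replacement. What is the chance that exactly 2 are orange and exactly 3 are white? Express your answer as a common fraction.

Unordered draws without replacement: count favorable combinations over C(30,5).
Favorable = C(3,2) · C(12,3) · C(3,0) · C(12,0) = 660; total = C(30,5) = 142506.
P = 660/142506 = 110/23751 ≈ 0.0046.

110/23751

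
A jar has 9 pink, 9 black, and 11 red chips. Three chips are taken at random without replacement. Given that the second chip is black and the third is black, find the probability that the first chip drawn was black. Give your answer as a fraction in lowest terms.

7/27

P(first=black and the second chip is black and the third is black) = (9/29)·(8/28)·(7/27) = 2/87.
P(E) = Σ over first color = 6/203 + 2/87 + 22/609 = 18/203.
By Bayes, P(first=black | E) = 2/87 / 18/203 = 7/27 ≈ 0.2593.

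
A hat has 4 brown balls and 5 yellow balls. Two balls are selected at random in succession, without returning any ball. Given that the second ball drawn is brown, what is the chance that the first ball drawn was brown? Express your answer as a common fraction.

3/8

P(first=brown and the second ball drawn is brown) = (4/9)·(3/8) = 1/6.
P(the second ball drawn is brown) = Σ over first color = 1/6 + 5/18 = 4/9.
By Bayes, P(first=brown | the second ball drawn is brown) = 1/6 / 4/9 = 3/8 ≈ 0.3750.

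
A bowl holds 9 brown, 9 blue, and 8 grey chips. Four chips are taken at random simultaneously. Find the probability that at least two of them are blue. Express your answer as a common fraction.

Sum the hypergeometric tail for j = 2,…,4 blue chips.
Favorable = C(9,2)·C(17,2) + C(9,3)·C(17,1) + C(9,4)·C(17,0) = 6450; total = C(26,4) = 14950.
P = 6450/14950 = 129/299 ≈ 0.4314.

129/299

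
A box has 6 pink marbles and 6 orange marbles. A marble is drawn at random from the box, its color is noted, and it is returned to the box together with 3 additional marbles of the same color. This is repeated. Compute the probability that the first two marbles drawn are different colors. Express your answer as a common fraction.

2/5

Either pink then orange, or orange then pink; after the first draw the total is 15.
P = (6/12)·(6/15) + (6/12)·(6/15) = 2/5 ≈ 0.4000.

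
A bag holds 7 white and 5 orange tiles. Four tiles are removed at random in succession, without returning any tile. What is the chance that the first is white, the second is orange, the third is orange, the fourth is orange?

Multiply the conditional probability of each draw in order, without replacement, so each draw removes one from its color and from the total.
P = (7/12) · (5/11) · (4/10) · (3/9) = 7/198 ≈ 0.0354.

7/198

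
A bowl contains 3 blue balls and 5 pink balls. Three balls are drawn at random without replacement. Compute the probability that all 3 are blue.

Unordered draws without replacement: count favorable combinations over C(8,3).
Favorable = C(3,3) · C(5,0) = 1; total = C(8,3) = 56.
P = 1/56 = 1/56 ≈ 0.0179.

1/56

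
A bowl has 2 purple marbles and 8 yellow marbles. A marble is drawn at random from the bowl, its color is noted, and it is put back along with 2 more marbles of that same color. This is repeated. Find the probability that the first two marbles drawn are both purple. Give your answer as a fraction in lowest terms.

After a purple draw the bowl holds 4 purple out of 12.
P = (2/10)·(4/12) = 1/15 ≈ 0.0667.

1/15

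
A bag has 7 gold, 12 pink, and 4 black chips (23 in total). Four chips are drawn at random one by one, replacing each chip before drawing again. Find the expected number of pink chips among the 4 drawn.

By linearity of expectation, E[X] = Σ P(draw i is pink); each independent draw has P(pink) = 12/23.
E[X] = 4 · 12/23 = 48/23 ≈ 2.0870.

48/23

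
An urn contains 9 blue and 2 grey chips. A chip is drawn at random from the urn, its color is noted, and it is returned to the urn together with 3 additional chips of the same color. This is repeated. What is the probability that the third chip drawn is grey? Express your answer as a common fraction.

2/11

Sum over the four possibilities for the first two draws (grey/not-grey each), tracking how the grey count and total change by +3 per draw.
P(third is grey) = 2/11 ≈ 0.1818. (In a Pólya urn every draw has the same marginal probability 2/11.)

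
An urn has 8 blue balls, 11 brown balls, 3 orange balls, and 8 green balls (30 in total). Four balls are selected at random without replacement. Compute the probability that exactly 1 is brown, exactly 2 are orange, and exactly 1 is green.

Unordered draws without replacement: count favorable combinations over C(30,4).
Favorable = C(8,0) · C(11,1) · C(3,2) · C(8,1) = 264; total = C(30,4) = 27405.
P = 264/27405 = 88/9135 ≈ 0.0096.

88/9135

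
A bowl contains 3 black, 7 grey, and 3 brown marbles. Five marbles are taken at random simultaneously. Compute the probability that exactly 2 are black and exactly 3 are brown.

1/429

Unordered draws without replacement: count favorable combinations over C(13,5).
Favorable = C(3,2) · C(7,0) · C(3,3) = 3; total = C(13,5) = 1287.
P = 3/1287 = 1/429 ≈ 0.0023.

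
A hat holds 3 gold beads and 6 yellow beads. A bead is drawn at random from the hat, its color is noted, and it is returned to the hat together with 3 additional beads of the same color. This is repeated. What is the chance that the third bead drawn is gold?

Sum over the four possibilities for the first two draws (gold/not-gold each), tracking how the gold count and total change by +3 per draw.
P(third is gold) = 1/3 ≈ 0.3333. (In a Pólya urn every draw has the same marginal probability 3/9.)

1/3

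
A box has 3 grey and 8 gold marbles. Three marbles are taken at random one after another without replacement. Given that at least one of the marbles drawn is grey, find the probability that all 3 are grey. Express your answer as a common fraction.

1/109

P(all 3 grey) = C(3,3)/C(11,3) = 1/165; P(at least one grey) = 1 − C(8,3)/C(11,3) = 109/165.
Since 'all 3 grey' ⊆ 'at least one grey', P(all 3 | at least one) = 1/165 / 109/165 = 1/109 ≈ 0.0092.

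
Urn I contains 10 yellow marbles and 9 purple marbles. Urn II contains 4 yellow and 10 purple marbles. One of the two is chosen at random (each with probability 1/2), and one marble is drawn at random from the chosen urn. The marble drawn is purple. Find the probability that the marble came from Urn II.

P(purple | Urn I) = 9/19; P(purple | Urn II) = 5/7.
P(purple) = 1/2·9/19 + 1/2·5/7 = 79/133.
By Bayes' rule, P(Urn II | purple) = 5/14 / 79/133 = 95/158 ≈ 0.6013.

95/158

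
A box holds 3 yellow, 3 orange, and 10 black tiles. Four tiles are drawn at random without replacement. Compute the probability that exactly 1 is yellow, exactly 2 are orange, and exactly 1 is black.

9/182

Unordered draws without replacement: count favorable combinations over C(16,4).
Favorable = C(3,1) · C(3,2) · C(10,1) = 90; total = C(16,4) = 1820.
P = 90/1820 = 9/182 ≈ 0.0495.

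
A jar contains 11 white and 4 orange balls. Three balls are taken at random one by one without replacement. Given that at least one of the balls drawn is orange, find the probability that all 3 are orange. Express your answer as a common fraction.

P(all 3 orange) = C(4,3)/C(15,3) = 4/455; P(at least one orange) = 1 − C(11,3)/C(15,3) = 58/91.
Since 'all 3 orange' ⊆ 'at least one orange', P(all 3 | at least one) = 4/455 / 58/91 = 2/145 ≈ 0.0138.

2/145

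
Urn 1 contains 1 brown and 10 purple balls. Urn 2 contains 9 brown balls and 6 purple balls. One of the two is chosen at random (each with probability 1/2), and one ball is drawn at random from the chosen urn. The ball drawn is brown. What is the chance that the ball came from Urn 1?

P(brown | Urn 1) = 1/11; P(brown | Urn 2) = 3/5.
P(brown) = 1/2·1/11 + 1/2·3/5 = 19/55.
By Bayes' rule, P(Urn 1 | brown) = 1/22 / 19/55 = 5/38 ≈ 0.1316.

5/38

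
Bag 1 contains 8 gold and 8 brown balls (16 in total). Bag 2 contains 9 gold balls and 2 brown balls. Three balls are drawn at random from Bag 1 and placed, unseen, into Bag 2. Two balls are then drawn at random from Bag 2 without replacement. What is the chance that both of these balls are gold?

Condition on how many of the transferred balls are gold (from Bag 1: 8 gold of 16; then Bag 2 has 14 total).
  0 gold: C(8,0)C(8,3)/C(16,3) = 1/10; then P = C(9,2)/C(14,2) = 36/91
  1 gold: C(8,1)C(8,2)/C(16,3) = 2/5; then P = C(10,2)/C(14,2) = 45/91
  2 gold: C(8,2)C(8,1)/C(16,3) = 2/5; then P = C(11,2)/C(14,2) = 55/91
  3 gold: C(8,3)C(8,0)/C(16,3) = 1/10; then P = C(12,2)/C(14,2) = 66/91
P(both gold) = 251/455 ≈ 0.5516.

251/455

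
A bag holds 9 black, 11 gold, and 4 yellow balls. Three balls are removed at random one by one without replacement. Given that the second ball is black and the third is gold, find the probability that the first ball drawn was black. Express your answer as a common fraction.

P(first=black and the second ball is black and the third is gold) = (9/24)·(8/23)·(11/22) = 3/46.
P(E) = Σ over first color = 3/46 + 15/184 + 3/92 = 33/184.
By Bayes, P(first=black | E) = 3/46 / 33/184 = 4/11 ≈ 0.3636.

4/11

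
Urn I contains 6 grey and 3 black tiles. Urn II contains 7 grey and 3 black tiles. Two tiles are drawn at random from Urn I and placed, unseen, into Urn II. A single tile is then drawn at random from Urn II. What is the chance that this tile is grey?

25/36

Condition on how many of the transferred tiles are grey (from Urn I: 6 grey of 9; then Urn II has 12 total).
  0 grey: C(6,0)C(3,2)/C(9,2) = 1/12; then P = 7/12
  1 grey: C(6,1)C(3,1)/C(9,2) = 1/2; then P = 8/12
  2 grey: C(6,2)C(3,0)/C(9,2) = 5/12; then P = 9/12
P(grey from Urn II) = 25/36 ≈ 0.6944.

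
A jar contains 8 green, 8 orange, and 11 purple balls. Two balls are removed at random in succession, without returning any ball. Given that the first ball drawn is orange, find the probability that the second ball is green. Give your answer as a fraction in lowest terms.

After removing 1 orange, the jar has 8 green out of 26 remaining.
P(second is green | given) = 8/26 = 4/13 ≈ 0.3077.

4/13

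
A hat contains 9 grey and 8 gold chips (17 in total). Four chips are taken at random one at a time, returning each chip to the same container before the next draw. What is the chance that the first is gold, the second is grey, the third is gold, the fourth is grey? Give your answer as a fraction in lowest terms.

5184/83521

Multiply the conditional probability of each draw in order, with replacement (the composition resets each draw).
P = (8/17) · (9/17) · (8/17) · (9/17) = 5184/83521 ≈ 0.0621.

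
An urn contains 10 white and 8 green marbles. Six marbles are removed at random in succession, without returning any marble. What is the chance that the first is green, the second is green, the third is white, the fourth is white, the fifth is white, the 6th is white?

14/663

Multiply the conditional probability of each draw in order, without replacement, so each draw removes one from its color and from the total.
P = (8/18) · (7/17) · (10/16) · (9/15) · (8/14) · (7/13) = 14/663 ≈ 0.0211.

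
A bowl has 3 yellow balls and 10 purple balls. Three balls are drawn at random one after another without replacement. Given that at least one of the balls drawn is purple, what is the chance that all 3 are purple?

8/19

P(all 3 purple) = C(10,3)/C(13,3) = 60/143; P(at least one purple) = 1 − C(3,3)/C(13,3) = 285/286.
Since 'all 3 purple' ⊆ 'at least one purple', P(all 3 | at least one) = 60/143 / 285/286 = 8/19 ≈ 0.4211.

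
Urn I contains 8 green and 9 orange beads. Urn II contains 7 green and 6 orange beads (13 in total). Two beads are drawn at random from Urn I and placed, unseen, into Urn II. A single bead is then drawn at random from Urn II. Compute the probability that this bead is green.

Condition on how many of the transferred beads are green (from Urn I: 8 green of 17; then Urn II has 15 total).
  0 green: C(8,0)C(9,2)/C(17,2) = 9/34; then P = 7/15
  1 green: C(8,1)C(9,1)/C(17,2) = 9/17; then P = 8/15
  2 green: C(8,2)C(9,0)/C(17,2) = 7/34; then P = 9/15
P(green from Urn II) = 9/17 ≈ 0.5294.

9/17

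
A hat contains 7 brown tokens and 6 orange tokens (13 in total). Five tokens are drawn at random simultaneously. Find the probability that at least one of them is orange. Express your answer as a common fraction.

Use the complement: P(at least one orange) = 1 − P(no orange).
P(none) = C(7,5)/C(13,5) = 21/1287.
So P = 1 − 21/1287 = 422/429 ≈ 0.9837.

422/429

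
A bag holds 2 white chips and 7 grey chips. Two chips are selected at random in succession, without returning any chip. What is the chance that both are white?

Multiply the conditional probability of each draw in order, without replacement, so each draw removes one from its color and from the total.
P = (2/9) · (1/8) = 1/36 ≈ 0.0278.

1/36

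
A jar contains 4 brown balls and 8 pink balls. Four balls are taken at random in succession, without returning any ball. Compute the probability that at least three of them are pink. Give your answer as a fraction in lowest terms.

Sum the hypergeometric tail for j = 3,…,4 pink balls.
Favorable = C(8,3)·C(4,1) + C(8,4)·C(4,0) = 294; total = C(12,4) = 495.
P = 294/495 = 98/165 ≈ 0.5939.

98/165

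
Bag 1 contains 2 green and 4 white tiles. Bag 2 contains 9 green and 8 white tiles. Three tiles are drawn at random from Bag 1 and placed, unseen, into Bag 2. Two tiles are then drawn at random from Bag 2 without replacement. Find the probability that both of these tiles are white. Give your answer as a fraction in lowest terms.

Condition on how many of the transferred tiles are white (from Bag 1: 4 white of 6; then Bag 2 has 20 total).
  1 white: C(4,1)C(2,2)/C(6,3) = 1/5; then P = C(9,2)/C(20,2) = 18/95
  2 white: C(4,2)C(2,1)/C(6,3) = 3/5; then P = C(10,2)/C(20,2) = 9/38
  3 white: C(4,3)C(2,0)/C(6,3) = 1/5; then P = C(11,2)/C(20,2) = 11/38
P(both white) = 113/475 ≈ 0.2379.

113/475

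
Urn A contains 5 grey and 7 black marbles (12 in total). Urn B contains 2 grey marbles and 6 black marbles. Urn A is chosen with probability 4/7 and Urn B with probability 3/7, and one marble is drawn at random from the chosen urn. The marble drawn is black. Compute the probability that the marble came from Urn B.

P(black | Urn A) = 7/12; P(black | Urn B) = 3/4.
P(black) = 4/7·7/12 + 3/7·3/4 = 55/84.
By Bayes' rule, P(Urn B | black) = 9/28 / 55/84 = 27/55 ≈ 0.4909.

27/55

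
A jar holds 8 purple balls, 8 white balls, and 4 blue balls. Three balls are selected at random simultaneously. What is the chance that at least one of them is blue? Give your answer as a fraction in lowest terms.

29/57

Use the complement: P(at least one blue) = 1 − P(no blue).
P(none) = C(16,3)/C(20,3) = 560/1140.
So P = 1 − 560/1140 = 29/57 ≈ 0.5088.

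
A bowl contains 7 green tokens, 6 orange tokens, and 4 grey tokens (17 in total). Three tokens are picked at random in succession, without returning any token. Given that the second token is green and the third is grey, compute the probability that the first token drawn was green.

P(first=green and the second token is green and the third is grey) = (7/17)·(6/16)·(4/15) = 7/170.
P(E) = Σ over first color = 7/170 + 7/170 + 7/340 = 7/68.
By Bayes, P(first=green | E) = 7/170 / 7/68 = 2/5 ≈ 0.4000.

2/5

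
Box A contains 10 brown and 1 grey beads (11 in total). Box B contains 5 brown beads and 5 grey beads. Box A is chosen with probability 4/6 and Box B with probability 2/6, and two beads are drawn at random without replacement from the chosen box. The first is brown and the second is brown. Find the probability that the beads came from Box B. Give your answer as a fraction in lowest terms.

P(E | Box A) = 9/11; P(E | Box B) = 2/9.
P(E) = 2/3·9/11 + 1/3·2/9 = 184/297.
By Bayes' rule, P(Box B | E) = 2/27 / 184/297 = 11/92 ≈ 0.1196.

11/92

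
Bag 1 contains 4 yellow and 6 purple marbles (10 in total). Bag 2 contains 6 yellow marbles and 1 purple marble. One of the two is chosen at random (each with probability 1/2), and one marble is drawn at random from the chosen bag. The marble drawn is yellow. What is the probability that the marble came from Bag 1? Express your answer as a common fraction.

7/22

P(yellow | Bag 1) = 2/5; P(yellow | Bag 2) = 6/7.
P(yellow) = 1/2·2/5 + 1/2·6/7 = 22/35.
By Bayes' rule, P(Bag 1 | yellow) = 1/5 / 22/35 = 7/22 ≈ 0.3182.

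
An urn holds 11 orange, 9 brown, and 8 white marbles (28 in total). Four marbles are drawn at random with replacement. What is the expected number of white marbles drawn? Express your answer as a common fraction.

8/7

By linearity of expectation, E[X] = Σ P(draw i is white); each independent draw has P(white) = 8/28.
E[X] = 4 · 8/28 = 8/7 ≈ 1.1429.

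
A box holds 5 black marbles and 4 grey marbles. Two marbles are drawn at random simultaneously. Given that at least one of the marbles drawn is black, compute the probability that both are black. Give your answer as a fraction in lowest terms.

P(both black) = C(5,2)/C(9,2) = 5/18; P(at least one black) = 1 − C(4,2)/C(9,2) = 5/6.
Since 'both black' ⊆ 'at least one black', P(both | at least one) = 5/18 / 5/6 = 1/3 ≈ 0.3333.

1/3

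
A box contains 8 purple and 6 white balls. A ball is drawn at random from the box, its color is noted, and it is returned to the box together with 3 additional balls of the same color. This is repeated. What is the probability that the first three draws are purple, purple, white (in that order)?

66/595

Track the composition after each reinforcement of +3.
P = (8/14) · (11/17) · (6/20) = 66/595 ≈ 0.1109.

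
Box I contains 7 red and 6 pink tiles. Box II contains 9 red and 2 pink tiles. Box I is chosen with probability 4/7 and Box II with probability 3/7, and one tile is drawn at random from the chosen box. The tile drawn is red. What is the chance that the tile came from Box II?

351/659

P(red | Box I) = 7/13; P(red | Box II) = 9/11.
P(red) = 4/7·7/13 + 3/7·9/11 = 659/1001.
By Bayes' rule, P(Box II | red) = 27/77 / 659/1001 = 351/659 ≈ 0.5326.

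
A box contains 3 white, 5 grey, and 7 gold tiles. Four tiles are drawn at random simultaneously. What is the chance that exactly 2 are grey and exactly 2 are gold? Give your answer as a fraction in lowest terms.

2/13

Unordered draws without replacement: count favorable combinations over C(15,4).
Favorable = C(3,0) · C(5,2) · C(7,2) = 210; total = C(15,4) = 1365.
P = 210/1365 = 2/13 ≈ 0.1538.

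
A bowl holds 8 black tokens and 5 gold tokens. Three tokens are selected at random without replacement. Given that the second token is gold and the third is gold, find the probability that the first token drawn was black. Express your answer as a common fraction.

8/11

P(first=black and the second token is gold and the third is gold) = (8/13)·(5/12)·(4/11) = 40/429.
P(E) = Σ over first color = 40/429 + 5/143 = 5/39.
By Bayes, P(first=black | E) = 40/429 / 5/39 = 8/11 ≈ 0.7273.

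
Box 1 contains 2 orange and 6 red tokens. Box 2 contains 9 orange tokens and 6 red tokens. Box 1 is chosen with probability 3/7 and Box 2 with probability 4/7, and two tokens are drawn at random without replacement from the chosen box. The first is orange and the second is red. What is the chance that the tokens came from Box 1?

5/13

P(E | Box 1) = 3/14; P(E | Box 2) = 9/35.
P(E) = 3/7·3/14 + 4/7·9/35 = 117/490.
By Bayes' rule, P(Box 1 | E) = 9/98 / 117/490 = 5/13 ≈ 0.3846.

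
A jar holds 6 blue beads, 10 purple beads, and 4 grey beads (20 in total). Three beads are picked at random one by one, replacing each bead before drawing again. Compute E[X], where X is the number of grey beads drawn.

By linearity of expectation, E[X] = Σ P(draw i is grey); each independent draw has P(grey) = 4/20.
E[X] = 3 · 4/20 = 3/5 ≈ 0.6000.

3/5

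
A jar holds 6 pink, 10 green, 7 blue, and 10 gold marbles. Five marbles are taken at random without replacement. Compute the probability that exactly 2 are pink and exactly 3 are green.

75/9889

Unordered draws without replacement: count favorable combinations over C(33,5).
Favorable = C(6,2) · C(10,3) · C(7,0) · C(10,0) = 1800; total = C(33,5) = 237336.
P = 1800/237336 = 75/9889 ≈ 0.0076.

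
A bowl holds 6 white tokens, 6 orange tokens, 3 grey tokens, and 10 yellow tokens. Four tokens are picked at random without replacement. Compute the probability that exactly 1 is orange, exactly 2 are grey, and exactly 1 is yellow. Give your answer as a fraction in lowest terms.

Unordered draws without replacement: count favorable combinations over C(25,4).
Favorable = C(6,0) · C(6,1) · C(3,2) · C(10,1) = 180; total = C(25,4) = 12650.
P = 180/12650 = 18/1265 ≈ 0.0142.

18/1265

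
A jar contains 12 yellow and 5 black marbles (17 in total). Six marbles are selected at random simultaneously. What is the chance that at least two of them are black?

Sum the hypergeometric tail for j = 2,…,5 black marbles.
Favorable = C(5,2)·C(12,4) + C(5,3)·C(12,3) + C(5,4)·C(12,2) + C(5,5)·C(12,1) = 7492; total = C(17,6) = 12376.
P = 7492/12376 = 1873/3094 ≈ 0.6054.

1873/3094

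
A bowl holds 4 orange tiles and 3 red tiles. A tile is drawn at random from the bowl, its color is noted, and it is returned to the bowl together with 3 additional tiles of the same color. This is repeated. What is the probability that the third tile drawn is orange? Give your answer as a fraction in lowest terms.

Sum over the four possibilities for the first two draws (orange/not-orange each), tracking how the orange count and total change by +3 per draw.
P(third is orange) = 4/7 ≈ 0.5714. (In a Pólya urn every draw has the same marginal probability 4/7.)

4/7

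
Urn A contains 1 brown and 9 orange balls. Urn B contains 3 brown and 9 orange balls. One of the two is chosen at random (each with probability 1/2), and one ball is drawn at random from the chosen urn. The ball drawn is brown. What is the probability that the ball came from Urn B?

5/7

P(brown | Urn A) = 1/10; P(brown | Urn B) = 1/4.
P(brown) = 1/2·1/10 + 1/2·1/4 = 7/40.
By Bayes' rule, P(Urn B | brown) = 1/8 / 7/40 = 5/7 ≈ 0.7143.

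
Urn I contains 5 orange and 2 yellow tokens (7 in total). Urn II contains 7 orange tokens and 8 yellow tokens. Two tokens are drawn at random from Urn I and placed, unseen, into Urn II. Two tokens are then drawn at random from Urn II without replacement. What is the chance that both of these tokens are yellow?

685/2856

Condition on how many of the transferred tokens are yellow (from Urn I: 2 yellow of 7; then Urn II has 17 total).
  0 yellow: C(2,0)C(5,2)/C(7,2) = 10/21; then P = C(8,2)/C(17,2) = 7/34
  1 yellow: C(2,1)C(5,1)/C(7,2) = 10/21; then P = C(9,2)/C(17,2) = 9/34
  2 yellow: C(2,2)C(5,0)/C(7,2) = 1/21; then P = C(10,2)/C(17,2) = 45/136
P(both yellow) = 685/2856 ≈ 0.2398.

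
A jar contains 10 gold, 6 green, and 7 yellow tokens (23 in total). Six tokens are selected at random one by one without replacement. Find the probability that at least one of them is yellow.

1207/1311

Use the complement: P(at least one yellow) = 1 − P(no yellow).
P(none) = C(16,6)/C(23,6) = 8008/100947.
So P = 1 − 8008/100947 = 1207/1311 ≈ 0.9207.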